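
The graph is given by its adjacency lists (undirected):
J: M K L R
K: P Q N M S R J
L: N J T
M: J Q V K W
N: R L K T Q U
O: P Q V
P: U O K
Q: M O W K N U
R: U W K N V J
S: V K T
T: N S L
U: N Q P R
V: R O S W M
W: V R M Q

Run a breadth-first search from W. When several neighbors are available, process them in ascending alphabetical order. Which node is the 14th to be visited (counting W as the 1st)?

T

Visit W; enqueue M, Q, R, V → queue [M, Q, R, V]
Visit M; enqueue J, K → queue [Q, R, V, J, K]
Visit Q; enqueue N, O, U → queue [R, V, J, K, N, O, U]
Visit R → queue [V, J, K, N, O, U]
Visit V; enqueue S → queue [J, K, N, O, U, S]
Visit J; enqueue L → queue [K, N, O, U, S, L]
Visit K; enqueue P → queue [N, O, U, S, L, P]
Visit N; enqueue T → queue [O, U, S, L, P, T]
Visit O → queue [U, S, L, P, T]
Visit U → queue [S, L, P, T]
Visit S → queue [L, P, T]
Visit L → queue [P, T]
Visit P → queue [T]
Visit T → queue []

Visit order: W, M, Q, R, V, J, K, N, O, U, S, L, P, T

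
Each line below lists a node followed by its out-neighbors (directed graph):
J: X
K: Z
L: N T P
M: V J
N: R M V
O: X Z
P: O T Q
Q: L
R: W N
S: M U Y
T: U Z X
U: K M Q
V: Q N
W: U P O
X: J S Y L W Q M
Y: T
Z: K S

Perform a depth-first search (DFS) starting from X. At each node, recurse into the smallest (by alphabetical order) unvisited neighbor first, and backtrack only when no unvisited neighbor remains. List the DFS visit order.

X J L N M V Q R W O Z K S U Y T P

Visit X
X → J
X → L
L → N
N → M
M → V
V → Q
N → R
R → W
W → O
O → Z
Z → K
Z → S
S → U
S → Y
Y → T
W → P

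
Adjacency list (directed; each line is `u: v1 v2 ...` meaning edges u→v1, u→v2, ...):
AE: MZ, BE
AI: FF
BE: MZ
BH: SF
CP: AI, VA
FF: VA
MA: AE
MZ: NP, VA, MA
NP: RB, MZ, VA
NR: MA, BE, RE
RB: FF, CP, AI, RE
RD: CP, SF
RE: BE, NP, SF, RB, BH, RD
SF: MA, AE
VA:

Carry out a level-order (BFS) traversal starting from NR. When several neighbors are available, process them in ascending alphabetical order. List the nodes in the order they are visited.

NR -> BE -> MA -> RE -> MZ -> AE -> BH -> NP -> RB -> RD -> SF -> VA -> AI -> CP -> FF

Visit NR; enqueue BE, MA, RE → queue [BE, MA, RE]
Visit BE; enqueue MZ → queue [MA, RE, MZ]
Visit MA; enqueue AE → queue [RE, MZ, AE]
Visit RE; enqueue BH, NP, RB, RD, SF → queue [MZ, AE, BH, NP, RB, RD, SF]
Visit MZ; enqueue VA → queue [AE, BH, NP, RB, RD, SF, VA]
Visit AE → queue [BH, NP, RB, RD, SF, VA]
Visit BH → queue [NP, RB, RD, SF, VA]
Visit NP → queue [RB, RD, SF, VA]
Visit RB; enqueue AI, CP, FF → queue [RD, SF, VA, AI, CP, FF]
Visit RD → queue [SF, VA, AI, CP, FF]
Visit SF → queue [VA, AI, CP, FF]
Visit VA → queue [AI, CP, FF]
Visit AI → queue [CP, FF]
Visit CP → queue [FF]
Visit FF → queue []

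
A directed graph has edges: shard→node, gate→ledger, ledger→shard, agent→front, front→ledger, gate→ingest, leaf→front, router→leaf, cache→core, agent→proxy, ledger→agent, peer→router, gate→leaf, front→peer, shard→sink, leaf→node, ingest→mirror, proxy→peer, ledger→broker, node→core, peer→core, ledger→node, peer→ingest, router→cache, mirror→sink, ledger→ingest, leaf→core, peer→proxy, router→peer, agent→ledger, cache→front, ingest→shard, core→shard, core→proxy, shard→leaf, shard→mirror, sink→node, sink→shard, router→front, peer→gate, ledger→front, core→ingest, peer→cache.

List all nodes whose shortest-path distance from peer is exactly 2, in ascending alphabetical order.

front, leaf, ledger, mirror, shard

Level 0: peer
Level 1: cache, core, gate, ingest, proxy, router
Level 2: front, leaf, ledger, mirror, shard
Level 3: agent, broker, node, sink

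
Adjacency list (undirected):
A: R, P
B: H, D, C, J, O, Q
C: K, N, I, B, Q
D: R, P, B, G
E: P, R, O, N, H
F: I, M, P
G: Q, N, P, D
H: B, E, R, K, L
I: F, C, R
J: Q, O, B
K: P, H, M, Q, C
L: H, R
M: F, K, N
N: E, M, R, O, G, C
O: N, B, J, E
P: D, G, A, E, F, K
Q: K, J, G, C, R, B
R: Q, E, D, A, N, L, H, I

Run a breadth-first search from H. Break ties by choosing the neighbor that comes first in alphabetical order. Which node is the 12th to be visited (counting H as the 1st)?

Visit H; enqueue B, E, K, L, R → queue [B, E, K, L, R]
Visit B; enqueue C, D, J, O, Q → queue [E, K, L, R, C, D, J, O, Q]
Visit E; enqueue N, P → queue [K, L, R, C, D, J, O, Q, N, P]
Visit K; enqueue M → queue [L, R, C, D, J, O, Q, N, P, M]
Visit L → queue [R, C, D, J, O, Q, N, P, M]
Visit R; enqueue A, I → queue [C, D, J, O, Q, N, P, M, A, I]
Visit C → queue [D, J, O, Q, N, P, M, A, I]
Visit D; enqueue G → queue [J, O, Q, N, P, M, A, I, G]
Visit J → queue [O, Q, N, P, M, A, I, G]
Visit O → queue [Q, N, P, M, A, I, G]
Visit Q → queue [N, P, M, A, I, G]
Visit N → queue [P, M, A, I, G]
Visit P; enqueue F → queue [M, A, I, G, F]
Visit M → queue [A, I, G, F]
Visit A → queue [I, G, F]
Visit I → queue [G, F]
Visit G → queue [F]
Visit F → queue []

Visit order: H, B, E, K, L, R, C, D, J, O, Q, N, P, M, A, I, G, F

N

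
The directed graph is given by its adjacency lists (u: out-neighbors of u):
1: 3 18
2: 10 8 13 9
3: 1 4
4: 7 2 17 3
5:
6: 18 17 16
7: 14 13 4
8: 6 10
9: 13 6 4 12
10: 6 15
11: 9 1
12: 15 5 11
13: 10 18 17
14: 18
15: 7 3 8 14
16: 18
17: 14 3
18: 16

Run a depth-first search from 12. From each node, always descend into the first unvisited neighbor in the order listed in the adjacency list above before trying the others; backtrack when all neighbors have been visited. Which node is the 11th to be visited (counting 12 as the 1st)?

Visit 12
12 → 15
15 → 7
7 → 14
14 → 18
18 → 16
7 → 13
13 → 10
10 → 6
6 → 17
17 → 3
3 → 1
3 → 4
4 → 2
2 → 8
2 → 9
12 → 5
12 → 11

Visit order: 12, 15, 7, 14, 18, 16, 13, 10, 6, 17, 3, 1, 4, 2, 8, 9, 5, 11

3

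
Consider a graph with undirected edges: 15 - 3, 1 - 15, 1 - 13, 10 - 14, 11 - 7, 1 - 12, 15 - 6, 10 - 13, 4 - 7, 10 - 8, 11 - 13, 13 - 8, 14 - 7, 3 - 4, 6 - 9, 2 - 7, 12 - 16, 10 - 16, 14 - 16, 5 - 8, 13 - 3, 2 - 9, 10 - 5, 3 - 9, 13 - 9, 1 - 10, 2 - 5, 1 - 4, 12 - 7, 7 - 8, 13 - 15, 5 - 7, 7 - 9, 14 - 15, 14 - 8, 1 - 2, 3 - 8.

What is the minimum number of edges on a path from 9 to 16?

3

Level 0: 9
Level 1: 2, 3, 6, 7, 13
Level 2: 1, 4, 5, 8, 10, 11, 12, 14, 15
Level 3: 16
16 first appears at level 3.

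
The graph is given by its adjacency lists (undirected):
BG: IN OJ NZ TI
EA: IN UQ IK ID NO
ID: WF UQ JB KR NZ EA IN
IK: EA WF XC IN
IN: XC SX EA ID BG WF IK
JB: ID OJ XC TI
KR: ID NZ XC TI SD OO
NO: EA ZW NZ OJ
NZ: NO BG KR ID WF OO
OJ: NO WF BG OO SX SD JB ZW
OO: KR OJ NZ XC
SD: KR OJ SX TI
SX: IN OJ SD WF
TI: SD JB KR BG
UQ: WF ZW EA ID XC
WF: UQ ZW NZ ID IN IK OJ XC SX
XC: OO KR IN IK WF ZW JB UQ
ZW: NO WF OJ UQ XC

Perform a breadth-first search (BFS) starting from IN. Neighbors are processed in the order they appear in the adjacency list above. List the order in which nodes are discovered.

IN, XC, SX, EA, ID, BG, WF, IK, OO, KR, ZW, JB, UQ, OJ, SD, NO, NZ, TI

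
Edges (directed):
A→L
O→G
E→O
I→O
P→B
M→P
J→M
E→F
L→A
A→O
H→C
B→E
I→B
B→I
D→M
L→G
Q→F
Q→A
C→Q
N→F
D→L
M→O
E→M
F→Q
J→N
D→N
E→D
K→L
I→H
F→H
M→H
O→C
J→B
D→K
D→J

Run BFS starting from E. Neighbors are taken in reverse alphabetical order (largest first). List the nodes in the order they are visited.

E O M F D G C P H Q N L K J B A I

Visit E; enqueue O, M, F, D → queue [O, M, F, D]
Visit O; enqueue G, C → queue [M, F, D, G, C]
Visit M; enqueue P, H → queue [F, D, G, C, P, H]
Visit F; enqueue Q → queue [D, G, C, P, H, Q]
Visit D; enqueue N, L, K, J → queue [G, C, P, H, Q, N, L, K, J]
Visit G → queue [C, P, H, Q, N, L, K, J]
Visit C → queue [P, H, Q, N, L, K, J]
Visit P; enqueue B → queue [H, Q, N, L, K, J, B]
Visit H → queue [Q, N, L, K, J, B]
Visit Q; enqueue A → queue [N, L, K, J, B, A]
Visit N → queue [L, K, J, B, A]
Visit L → queue [K, J, B, A]
Visit K → queue [J, B, A]
Visit J → queue [B, A]
Visit B; enqueue I → queue [A, I]
Visit A → queue [I]
Visit I → queue []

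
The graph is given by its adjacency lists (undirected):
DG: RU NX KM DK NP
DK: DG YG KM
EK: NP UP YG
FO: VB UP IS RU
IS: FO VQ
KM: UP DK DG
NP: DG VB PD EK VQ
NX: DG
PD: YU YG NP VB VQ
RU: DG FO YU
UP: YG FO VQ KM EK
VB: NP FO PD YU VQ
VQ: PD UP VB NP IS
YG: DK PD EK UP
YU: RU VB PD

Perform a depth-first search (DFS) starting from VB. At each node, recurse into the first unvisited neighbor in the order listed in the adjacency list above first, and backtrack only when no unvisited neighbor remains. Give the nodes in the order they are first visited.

Visit VB
VB → NP
NP → DG
DG → RU
RU → FO
FO → UP
UP → YG
YG → DK
DK → KM
YG → PD
PD → YU
PD → VQ
VQ → IS
YG → EK
DG → NX

VB, NP, DG, RU, FO, UP, YG, DK, KM, PD, YU, VQ, IS, EK, NX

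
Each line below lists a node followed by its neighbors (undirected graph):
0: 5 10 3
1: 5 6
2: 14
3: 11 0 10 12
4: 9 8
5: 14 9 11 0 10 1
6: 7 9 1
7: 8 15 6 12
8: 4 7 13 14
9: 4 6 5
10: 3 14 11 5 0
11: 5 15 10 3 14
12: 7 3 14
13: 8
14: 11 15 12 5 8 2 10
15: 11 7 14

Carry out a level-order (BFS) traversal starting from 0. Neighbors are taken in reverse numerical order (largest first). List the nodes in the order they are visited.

0, 10, 5, 3, 14, 11, 9, 1, 12, 15, 8, 2, 6, 4, 7, 13

Visit 0; enqueue 10, 5, 3 → queue [10, 5, 3]
Visit 10; enqueue 14, 11 → queue [5, 3, 14, 11]
Visit 5; enqueue 9, 1 → queue [3, 14, 11, 9, 1]
Visit 3; enqueue 12 → queue [14, 11, 9, 1, 12]
Visit 14; enqueue 15, 8, 2 → queue [11, 9, 1, 12, 15, 8, 2]
Visit 11 → queue [9, 1, 12, 15, 8, 2]
Visit 9; enqueue 6, 4 → queue [1, 12, 15, 8, 2, 6, 4]
Visit 1 → queue [12, 15, 8, 2, 6, 4]
Visit 12; enqueue 7 → queue [15, 8, 2, 6, 4, 7]
Visit 15 → queue [8, 2, 6, 4, 7]
Visit 8; enqueue 13 → queue [2, 6, 4, 7, 13]
Visit 2 → queue [6, 4, 7, 13]
Visit 6 → queue [4, 7, 13]
Visit 4 → queue [7, 13]
Visit 7 → queue [13]
Visit 13 → queue []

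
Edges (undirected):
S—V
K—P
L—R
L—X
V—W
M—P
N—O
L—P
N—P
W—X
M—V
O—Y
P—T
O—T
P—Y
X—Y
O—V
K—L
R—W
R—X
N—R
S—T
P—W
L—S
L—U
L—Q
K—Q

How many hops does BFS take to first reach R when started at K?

2

Level 0: K
Level 1: L, P, Q
Level 2: M, N, R, S, T, U, W, X, Y
Level 3: O, V
R first appears at level 2.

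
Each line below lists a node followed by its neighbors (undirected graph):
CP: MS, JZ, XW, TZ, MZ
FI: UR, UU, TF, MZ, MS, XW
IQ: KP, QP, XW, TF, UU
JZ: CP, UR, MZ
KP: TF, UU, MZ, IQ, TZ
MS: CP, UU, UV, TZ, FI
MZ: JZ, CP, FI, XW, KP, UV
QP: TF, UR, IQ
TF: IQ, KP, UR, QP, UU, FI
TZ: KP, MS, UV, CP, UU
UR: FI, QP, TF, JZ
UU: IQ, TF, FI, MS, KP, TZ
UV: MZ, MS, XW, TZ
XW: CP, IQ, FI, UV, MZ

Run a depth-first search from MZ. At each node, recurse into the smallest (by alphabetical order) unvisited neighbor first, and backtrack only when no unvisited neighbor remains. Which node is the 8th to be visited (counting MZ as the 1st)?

KP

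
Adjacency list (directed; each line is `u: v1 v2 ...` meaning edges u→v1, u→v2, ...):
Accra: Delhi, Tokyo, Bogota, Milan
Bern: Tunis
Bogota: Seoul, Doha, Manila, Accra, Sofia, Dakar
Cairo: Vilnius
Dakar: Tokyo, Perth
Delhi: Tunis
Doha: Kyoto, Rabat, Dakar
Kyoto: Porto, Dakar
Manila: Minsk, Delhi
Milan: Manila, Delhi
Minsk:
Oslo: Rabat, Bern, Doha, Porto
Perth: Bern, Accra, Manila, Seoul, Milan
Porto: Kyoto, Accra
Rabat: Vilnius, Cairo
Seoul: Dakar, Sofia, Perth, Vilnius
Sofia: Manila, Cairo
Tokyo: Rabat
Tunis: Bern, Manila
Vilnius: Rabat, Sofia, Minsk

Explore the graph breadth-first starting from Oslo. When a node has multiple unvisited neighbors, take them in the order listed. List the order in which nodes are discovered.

Visit Oslo; enqueue Rabat, Bern, Doha, Porto → queue [Rabat, Bern, Doha, Porto]
Visit Rabat; enqueue Vilnius, Cairo → queue [Bern, Doha, Porto, Vilnius, Cairo]
Visit Bern; enqueue Tunis → queue [Doha, Porto, Vilnius, Cairo, Tunis]
Visit Doha; enqueue Kyoto, Dakar → queue [Porto, Vilnius, Cairo, Tunis, Kyoto, Dakar]
Visit Porto; enqueue Accra → queue [Vilnius, Cairo, Tunis, Kyoto, Dakar, Accra]
Visit Vilnius; enqueue Sofia, Minsk → queue [Cairo, Tunis, Kyoto, Dakar, Accra, Sofia, Minsk]
Visit Cairo → queue [Tunis, Kyoto, Dakar, Accra, Sofia, Minsk]
Visit Tunis; enqueue Manila → queue [Kyoto, Dakar, Accra, Sofia, Minsk, Manila]
Visit Kyoto → queue [Dakar, Accra, Sofia, Minsk, Manila]
Visit Dakar; enqueue Tokyo, Perth → queue [Accra, Sofia, Minsk, Manila, Tokyo, Perth]
Visit Accra; enqueue Delhi, Bogota, Milan → queue [Sofia, Minsk, Manila, Tokyo, Perth, Delhi, Bogota, Milan]
Visit Sofia → queue [Minsk, Manila, Tokyo, Perth, Delhi, Bogota, Milan]
Visit Minsk → queue [Manila, Tokyo, Perth, Delhi, Bogota, Milan]
Visit Manila → queue [Tokyo, Perth, Delhi, Bogota, Milan]
Visit Tokyo → queue [Perth, Delhi, Bogota, Milan]
Visit Perth; enqueue Seoul → queue [Delhi, Bogota, Milan, Seoul]
Visit Delhi → queue [Bogota, Milan, Seoul]
Visit Bogota → queue [Milan, Seoul]
Visit Milan → queue [Seoul]
Visit Seoul → queue []

Oslo → Rabat → Bern → Doha → Porto → Vilnius → Cairo → Tunis → Kyoto → Dakar → Accra → Sofia → Minsk → Manila → Tokyo → Perth → Delhi → Bogota → Milan → Seoul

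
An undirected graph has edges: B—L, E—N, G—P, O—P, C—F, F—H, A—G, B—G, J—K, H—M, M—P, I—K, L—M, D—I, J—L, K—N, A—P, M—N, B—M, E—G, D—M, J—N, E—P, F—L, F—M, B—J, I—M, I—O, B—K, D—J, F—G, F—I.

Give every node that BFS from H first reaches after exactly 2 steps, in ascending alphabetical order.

B, C, D, G, I, L, N, P

Level 0: H
Level 1: F, M
Level 2: B, C, D, G, I, L, N, P
Level 3: A, E, J, K, O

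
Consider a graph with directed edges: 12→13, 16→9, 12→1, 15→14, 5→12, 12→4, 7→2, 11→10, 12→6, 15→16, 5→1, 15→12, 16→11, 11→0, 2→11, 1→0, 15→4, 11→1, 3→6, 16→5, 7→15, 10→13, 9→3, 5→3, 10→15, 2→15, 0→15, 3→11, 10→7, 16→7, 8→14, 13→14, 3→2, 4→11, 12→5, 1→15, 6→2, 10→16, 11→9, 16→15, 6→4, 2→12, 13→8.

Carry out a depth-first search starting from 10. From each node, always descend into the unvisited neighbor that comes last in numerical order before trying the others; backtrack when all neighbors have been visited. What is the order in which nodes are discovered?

10, 16, 15, 14, 12, 13, 8, 6, 4, 11, 9, 3, 2, 1, 0, 5, 7

Visit 10
10 → 16
16 → 15
15 → 14
15 → 12
12 → 13
13 → 8
12 → 6
6 → 4
4 → 11
11 → 9
9 → 3
3 → 2
11 → 1
1 → 0
12 → 5
16 → 7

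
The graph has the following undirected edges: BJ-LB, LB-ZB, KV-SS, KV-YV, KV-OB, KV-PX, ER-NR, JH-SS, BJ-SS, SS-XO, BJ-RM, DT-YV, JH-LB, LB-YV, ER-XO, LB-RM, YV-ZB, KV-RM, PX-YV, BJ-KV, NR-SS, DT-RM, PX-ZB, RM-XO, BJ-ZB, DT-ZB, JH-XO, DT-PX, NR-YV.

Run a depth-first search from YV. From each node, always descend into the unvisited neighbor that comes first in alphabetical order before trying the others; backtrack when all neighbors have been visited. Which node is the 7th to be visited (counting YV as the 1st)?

Visit YV
YV → DT
DT → PX
PX → KV
KV → BJ
BJ → LB
LB → JH
JH → SS
SS → NR
NR → ER
ER → XO
XO → RM
LB → ZB
KV → OB

Visit order: YV, DT, PX, KV, BJ, LB, JH, SS, NR, ER, XO, RM, ZB, OB

JH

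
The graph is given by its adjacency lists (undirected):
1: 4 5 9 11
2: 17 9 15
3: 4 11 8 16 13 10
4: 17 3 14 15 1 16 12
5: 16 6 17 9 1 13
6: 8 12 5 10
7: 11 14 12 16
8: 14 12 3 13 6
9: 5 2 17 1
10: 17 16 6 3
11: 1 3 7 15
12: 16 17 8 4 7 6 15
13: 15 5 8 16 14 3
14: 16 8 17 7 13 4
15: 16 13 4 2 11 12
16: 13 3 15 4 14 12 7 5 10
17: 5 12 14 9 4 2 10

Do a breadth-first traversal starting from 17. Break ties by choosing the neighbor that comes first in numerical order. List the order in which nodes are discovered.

17 2 4 5 9 10 12 14 15 1 3 16 6 13 7 8 11

Visit 17; enqueue 2, 4, 5, 9, 10, 12, 14 → queue [2, 4, 5, 9, 10, 12, 14]
Visit 2; enqueue 15 → queue [4, 5, 9, 10, 12, 14, 15]
Visit 4; enqueue 1, 3, 16 → queue [5, 9, 10, 12, 14, 15, 1, 3, 16]
Visit 5; enqueue 6, 13 → queue [9, 10, 12, 14, 15, 1, 3, 16, 6, 13]
Visit 9 → queue [10, 12, 14, 15, 1, 3, 16, 6, 13]
Visit 10 → queue [12, 14, 15, 1, 3, 16, 6, 13]
Visit 12; enqueue 7, 8 → queue [14, 15, 1, 3, 16, 6, 13, 7, 8]
Visit 14 → queue [15, 1, 3, 16, 6, 13, 7, 8]
Visit 15; enqueue 11 → queue [1, 3, 16, 6, 13, 7, 8, 11]
Visit 1 → queue [3, 16, 6, 13, 7, 8, 11]
Visit 3 → queue [16, 6, 13, 7, 8, 11]
Visit 16 → queue [6, 13, 7, 8, 11]
Visit 6 → queue [13, 7, 8, 11]
Visit 13 → queue [7, 8, 11]
Visit 7 → queue [8, 11]
Visit 8 → queue [11]
Visit 11 → queue []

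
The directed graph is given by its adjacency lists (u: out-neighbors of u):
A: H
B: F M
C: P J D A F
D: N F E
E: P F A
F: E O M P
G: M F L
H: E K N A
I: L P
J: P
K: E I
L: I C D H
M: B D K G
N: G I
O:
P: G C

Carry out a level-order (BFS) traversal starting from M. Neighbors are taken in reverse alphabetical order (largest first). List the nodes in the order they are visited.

M, K, G, D, B, I, E, L, F, N, P, A, H, C, O, J

Visit M; enqueue K, G, D, B → queue [K, G, D, B]
Visit K; enqueue I, E → queue [G, D, B, I, E]
Visit G; enqueue L, F → queue [D, B, I, E, L, F]
Visit D; enqueue N → queue [B, I, E, L, F, N]
Visit B → queue [I, E, L, F, N]
Visit I; enqueue P → queue [E, L, F, N, P]
Visit E; enqueue A → queue [L, F, N, P, A]
Visit L; enqueue H, C → queue [F, N, P, A, H, C]
Visit F; enqueue O → queue [N, P, A, H, C, O]
Visit N → queue [P, A, H, C, O]
Visit P → queue [A, H, C, O]
Visit A → queue [H, C, O]
Visit H → queue [C, O]
Visit C; enqueue J → queue [O, J]
Visit O → queue [J]
Visit J → queue []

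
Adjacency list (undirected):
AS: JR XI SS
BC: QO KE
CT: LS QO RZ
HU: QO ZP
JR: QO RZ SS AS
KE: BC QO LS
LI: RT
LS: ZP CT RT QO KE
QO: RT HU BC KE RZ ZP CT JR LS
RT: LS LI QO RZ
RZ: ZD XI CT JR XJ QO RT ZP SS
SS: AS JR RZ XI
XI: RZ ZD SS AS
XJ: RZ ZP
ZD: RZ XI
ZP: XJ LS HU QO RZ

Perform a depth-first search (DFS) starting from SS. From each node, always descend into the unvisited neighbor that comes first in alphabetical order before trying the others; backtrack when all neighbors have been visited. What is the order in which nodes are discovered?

SS, AS, JR, QO, BC, KE, LS, CT, RZ, RT, LI, XI, ZD, XJ, ZP, HU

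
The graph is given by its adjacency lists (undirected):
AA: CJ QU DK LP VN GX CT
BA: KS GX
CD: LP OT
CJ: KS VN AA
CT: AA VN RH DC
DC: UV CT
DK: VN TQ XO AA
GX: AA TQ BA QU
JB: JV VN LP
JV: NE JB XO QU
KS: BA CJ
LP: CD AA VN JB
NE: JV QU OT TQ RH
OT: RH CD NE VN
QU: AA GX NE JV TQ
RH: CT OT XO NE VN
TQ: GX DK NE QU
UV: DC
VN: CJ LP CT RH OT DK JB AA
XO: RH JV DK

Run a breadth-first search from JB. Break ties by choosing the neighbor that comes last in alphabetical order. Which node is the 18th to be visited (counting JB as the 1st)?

GX

Visit JB; enqueue VN, LP, JV → queue [VN, LP, JV]
Visit VN; enqueue RH, OT, DK, CT, CJ, AA → queue [LP, JV, RH, OT, DK, CT, CJ, AA]
Visit LP; enqueue CD → queue [JV, RH, OT, DK, CT, CJ, AA, CD]
Visit JV; enqueue XO, QU, NE → queue [RH, OT, DK, CT, CJ, AA, CD, XO, QU, NE]
Visit RH → queue [OT, DK, CT, CJ, AA, CD, XO, QU, NE]
Visit OT → queue [DK, CT, CJ, AA, CD, XO, QU, NE]
Visit DK; enqueue TQ → queue [CT, CJ, AA, CD, XO, QU, NE, TQ]
Visit CT; enqueue DC → queue [CJ, AA, CD, XO, QU, NE, TQ, DC]
Visit CJ; enqueue KS → queue [AA, CD, XO, QU, NE, TQ, DC, KS]
Visit AA; enqueue GX → queue [CD, XO, QU, NE, TQ, DC, KS, GX]
Visit CD → queue [XO, QU, NE, TQ, DC, KS, GX]
Visit XO → queue [QU, NE, TQ, DC, KS, GX]
Visit QU → queue [NE, TQ, DC, KS, GX]
Visit NE → queue [TQ, DC, KS, GX]
Visit TQ → queue [DC, KS, GX]
Visit DC; enqueue UV → queue [KS, GX, UV]
Visit KS; enqueue BA → queue [GX, UV, BA]
Visit GX → queue [UV, BA]
Visit UV → queue [BA]
Visit BA → queue []

Visit order: JB, VN, LP, JV, RH, OT, DK, CT, CJ, AA, CD, XO, QU, NE, TQ, DC, KS, GX, UV, BA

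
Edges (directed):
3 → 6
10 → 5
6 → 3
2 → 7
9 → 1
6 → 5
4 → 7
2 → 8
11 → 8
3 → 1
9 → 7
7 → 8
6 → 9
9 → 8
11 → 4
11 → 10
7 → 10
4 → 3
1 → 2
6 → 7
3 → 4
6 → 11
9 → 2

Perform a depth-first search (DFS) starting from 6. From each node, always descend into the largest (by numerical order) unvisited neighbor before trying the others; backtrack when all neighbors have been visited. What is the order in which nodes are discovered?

6 -> 11 -> 10 -> 5 -> 8 -> 4 -> 7 -> 3 -> 1 -> 2 -> 9

Visit 6
6 → 11
11 → 10
10 → 5
11 → 8
11 → 4
4 → 7
4 → 3
3 → 1
1 → 2
6 → 9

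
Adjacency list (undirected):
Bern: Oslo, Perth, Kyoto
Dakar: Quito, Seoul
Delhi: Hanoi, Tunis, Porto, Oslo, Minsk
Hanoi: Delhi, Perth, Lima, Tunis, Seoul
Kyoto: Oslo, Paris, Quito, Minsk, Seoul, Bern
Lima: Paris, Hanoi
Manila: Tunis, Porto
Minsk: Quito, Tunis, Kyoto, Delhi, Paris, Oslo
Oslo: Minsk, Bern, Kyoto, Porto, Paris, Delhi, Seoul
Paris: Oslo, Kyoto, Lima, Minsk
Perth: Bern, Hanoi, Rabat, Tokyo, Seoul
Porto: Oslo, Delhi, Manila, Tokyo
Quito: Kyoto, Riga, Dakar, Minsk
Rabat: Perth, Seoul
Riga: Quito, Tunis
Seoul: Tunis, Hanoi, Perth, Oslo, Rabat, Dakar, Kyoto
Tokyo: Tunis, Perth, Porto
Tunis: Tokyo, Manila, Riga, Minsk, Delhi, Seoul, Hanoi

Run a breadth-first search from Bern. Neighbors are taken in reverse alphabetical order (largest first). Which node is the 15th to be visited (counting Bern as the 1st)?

Dakar

Visit Bern; enqueue Perth, Oslo, Kyoto → queue [Perth, Oslo, Kyoto]
Visit Perth; enqueue Tokyo, Seoul, Rabat, Hanoi → queue [Oslo, Kyoto, Tokyo, Seoul, Rabat, Hanoi]
Visit Oslo; enqueue Porto, Paris, Minsk, Delhi → queue [Kyoto, Tokyo, Seoul, Rabat, Hanoi, Porto, Paris, Minsk, Delhi]
Visit Kyoto; enqueue Quito → queue [Tokyo, Seoul, Rabat, Hanoi, Porto, Paris, Minsk, Delhi, Quito]
Visit Tokyo; enqueue Tunis → queue [Seoul, Rabat, Hanoi, Porto, Paris, Minsk, Delhi, Quito, Tunis]
Visit Seoul; enqueue Dakar → queue [Rabat, Hanoi, Porto, Paris, Minsk, Delhi, Quito, Tunis, Dakar]
Visit Rabat → queue [Hanoi, Porto, Paris, Minsk, Delhi, Quito, Tunis, Dakar]
Visit Hanoi; enqueue Lima → queue [Porto, Paris, Minsk, Delhi, Quito, Tunis, Dakar, Lima]
Visit Porto; enqueue Manila → queue [Paris, Minsk, Delhi, Quito, Tunis, Dakar, Lima, Manila]
Visit Paris → queue [Minsk, Delhi, Quito, Tunis, Dakar, Lima, Manila]
Visit Minsk → queue [Delhi, Quito, Tunis, Dakar, Lima, Manila]
Visit Delhi → queue [Quito, Tunis, Dakar, Lima, Manila]
Visit Quito; enqueue Riga → queue [Tunis, Dakar, Lima, Manila, Riga]
Visit Tunis → queue [Dakar, Lima, Manila, Riga]
Visit Dakar → queue [Lima, Manila, Riga]
Visit Lima → queue [Manila, Riga]
Visit Manila → queue [Riga]
Visit Riga → queue []

Visit order: Bern, Perth, Oslo, Kyoto, Tokyo, Seoul, Rabat, Hanoi, Porto, Paris, Minsk, Delhi, Quito, Tunis, Dakar, Lima, Manila, Riga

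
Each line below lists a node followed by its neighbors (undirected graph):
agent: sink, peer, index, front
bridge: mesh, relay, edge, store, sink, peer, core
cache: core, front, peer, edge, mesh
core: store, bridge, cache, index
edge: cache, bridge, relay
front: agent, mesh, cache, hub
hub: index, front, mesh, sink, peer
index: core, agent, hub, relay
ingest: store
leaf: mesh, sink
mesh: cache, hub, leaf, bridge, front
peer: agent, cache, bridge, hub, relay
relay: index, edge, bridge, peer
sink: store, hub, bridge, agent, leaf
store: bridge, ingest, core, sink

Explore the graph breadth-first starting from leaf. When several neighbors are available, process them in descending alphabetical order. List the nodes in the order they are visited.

leaf sink mesh store hub bridge agent front cache ingest core peer index relay edge

Visit leaf; enqueue sink, mesh → queue [sink, mesh]
Visit sink; enqueue store, hub, bridge, agent → queue [mesh, store, hub, bridge, agent]
Visit mesh; enqueue front, cache → queue [store, hub, bridge, agent, front, cache]
Visit store; enqueue ingest, core → queue [hub, bridge, agent, front, cache, ingest, core]
Visit hub; enqueue peer, index → queue [bridge, agent, front, cache, ingest, core, peer, index]
Visit bridge; enqueue relay, edge → queue [agent, front, cache, ingest, core, peer, index, relay, edge]
Visit agent → queue [front, cache, ingest, core, peer, index, relay, edge]
Visit front → queue [cache, ingest, core, peer, index, relay, edge]
Visit cache → queue [ingest, core, peer, index, relay, edge]
Visit ingest → queue [core, peer, index, relay, edge]
Visit core → queue [peer, index, relay, edge]
Visit peer → queue [index, relay, edge]
Visit index → queue [relay, edge]
Visit relay → queue [edge]
Visit edge → queue []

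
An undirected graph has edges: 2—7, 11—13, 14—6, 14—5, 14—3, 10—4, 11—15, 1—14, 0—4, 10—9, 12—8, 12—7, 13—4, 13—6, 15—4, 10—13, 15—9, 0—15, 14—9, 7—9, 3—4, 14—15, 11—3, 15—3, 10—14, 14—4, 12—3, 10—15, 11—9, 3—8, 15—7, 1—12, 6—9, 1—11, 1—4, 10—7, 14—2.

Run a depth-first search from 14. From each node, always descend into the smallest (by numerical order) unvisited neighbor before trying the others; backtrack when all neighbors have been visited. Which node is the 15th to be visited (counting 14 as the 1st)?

Visit 14
14 → 1
1 → 4
4 → 0
0 → 15
15 → 3
3 → 8
8 → 12
12 → 7
7 → 2
7 → 9
9 → 6
6 → 13
13 → 10
13 → 11
14 → 5

Visit order: 14, 1, 4, 0, 15, 3, 8, 12, 7, 2, 9, 6, 13, 10, 11, 5

11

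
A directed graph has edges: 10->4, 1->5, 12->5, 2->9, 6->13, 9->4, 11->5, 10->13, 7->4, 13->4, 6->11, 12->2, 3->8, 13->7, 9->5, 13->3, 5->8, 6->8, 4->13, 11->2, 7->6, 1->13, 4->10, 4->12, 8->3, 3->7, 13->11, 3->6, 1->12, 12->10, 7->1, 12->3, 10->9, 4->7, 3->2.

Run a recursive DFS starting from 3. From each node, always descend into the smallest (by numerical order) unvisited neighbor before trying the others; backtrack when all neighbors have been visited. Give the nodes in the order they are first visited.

3 → 2 → 9 → 4 → 7 → 1 → 5 → 8 → 12 → 10 → 13 → 11 → 6

Visit 3
3 → 2
2 → 9
9 → 4
4 → 7
7 → 1
1 → 5
5 → 8
1 → 12
12 → 10
10 → 13
13 → 11
7 → 6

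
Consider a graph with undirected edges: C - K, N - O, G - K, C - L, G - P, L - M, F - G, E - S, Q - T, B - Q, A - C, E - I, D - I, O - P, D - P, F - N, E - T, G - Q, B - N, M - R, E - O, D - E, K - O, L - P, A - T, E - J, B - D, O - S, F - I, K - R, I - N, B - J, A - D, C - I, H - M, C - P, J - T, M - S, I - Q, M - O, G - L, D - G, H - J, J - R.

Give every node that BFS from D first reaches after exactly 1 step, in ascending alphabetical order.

A, B, E, G, I, P

Level 0: D
Level 1: A, B, E, G, I, P
Level 2: C, F, J, K, L, N, O, Q, S, T
Level 3: H, M, R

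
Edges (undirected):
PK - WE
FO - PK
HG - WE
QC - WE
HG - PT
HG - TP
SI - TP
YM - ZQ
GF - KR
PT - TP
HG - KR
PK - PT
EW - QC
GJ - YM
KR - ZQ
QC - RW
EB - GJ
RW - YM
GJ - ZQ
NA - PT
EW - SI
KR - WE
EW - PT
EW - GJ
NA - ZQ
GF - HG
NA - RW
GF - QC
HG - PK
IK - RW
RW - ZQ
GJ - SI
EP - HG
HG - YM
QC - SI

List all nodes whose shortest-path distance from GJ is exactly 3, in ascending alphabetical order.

EP, GF, IK, PK, WE

Level 0: GJ
Level 1: EB, EW, SI, YM, ZQ
Level 2: HG, KR, NA, PT, QC, RW, TP
Level 3: EP, GF, IK, PK, WE
Level 4: FO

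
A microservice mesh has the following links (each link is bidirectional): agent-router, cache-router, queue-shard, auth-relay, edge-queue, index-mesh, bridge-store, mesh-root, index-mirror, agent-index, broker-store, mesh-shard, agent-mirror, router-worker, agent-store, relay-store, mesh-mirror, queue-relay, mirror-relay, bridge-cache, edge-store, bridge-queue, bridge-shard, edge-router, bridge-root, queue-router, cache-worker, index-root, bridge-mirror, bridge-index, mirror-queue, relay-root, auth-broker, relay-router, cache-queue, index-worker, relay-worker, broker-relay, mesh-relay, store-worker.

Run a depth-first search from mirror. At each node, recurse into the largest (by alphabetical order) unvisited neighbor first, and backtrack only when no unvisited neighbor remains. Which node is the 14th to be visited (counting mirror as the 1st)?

agent

Visit mirror
mirror → relay
relay → worker
worker → store
store → edge
edge → router
router → queue
queue → shard
shard → mesh
mesh → root
root → index
index → bridge
bridge → cache
index → agent
store → broker
broker → auth

Visit order: mirror, relay, worker, store, edge, router, queue, shard, mesh, root, index, bridge, cache, agent, broker, auth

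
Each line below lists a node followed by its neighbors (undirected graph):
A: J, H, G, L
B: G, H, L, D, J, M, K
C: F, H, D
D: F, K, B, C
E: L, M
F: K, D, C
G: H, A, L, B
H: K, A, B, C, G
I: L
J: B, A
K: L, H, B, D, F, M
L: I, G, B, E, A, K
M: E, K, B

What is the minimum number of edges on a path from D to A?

3

Level 0: D
Level 1: B, C, F, K
Level 2: G, H, J, L, M
Level 3: A, E, I
A first appears at level 3.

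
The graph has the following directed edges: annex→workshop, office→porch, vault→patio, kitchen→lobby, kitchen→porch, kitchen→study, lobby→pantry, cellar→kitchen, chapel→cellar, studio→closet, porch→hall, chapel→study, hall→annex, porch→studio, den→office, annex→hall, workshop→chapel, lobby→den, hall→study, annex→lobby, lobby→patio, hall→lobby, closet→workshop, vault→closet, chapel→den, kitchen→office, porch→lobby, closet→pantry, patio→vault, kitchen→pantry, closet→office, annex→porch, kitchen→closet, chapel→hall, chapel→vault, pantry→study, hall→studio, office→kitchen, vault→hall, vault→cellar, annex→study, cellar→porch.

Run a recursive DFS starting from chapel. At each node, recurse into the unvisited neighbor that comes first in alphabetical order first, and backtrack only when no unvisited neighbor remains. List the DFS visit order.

Visit chapel
chapel → cellar
cellar → kitchen
kitchen → closet
closet → office
office → porch
porch → hall
hall → annex
annex → lobby
lobby → den
lobby → pantry
pantry → study
lobby → patio
patio → vault
annex → workshop
hall → studio

chapel -> cellar -> kitchen -> closet -> office -> porch -> hall -> annex -> lobby -> den -> pantry -> study -> patio -> vault -> workshop -> studio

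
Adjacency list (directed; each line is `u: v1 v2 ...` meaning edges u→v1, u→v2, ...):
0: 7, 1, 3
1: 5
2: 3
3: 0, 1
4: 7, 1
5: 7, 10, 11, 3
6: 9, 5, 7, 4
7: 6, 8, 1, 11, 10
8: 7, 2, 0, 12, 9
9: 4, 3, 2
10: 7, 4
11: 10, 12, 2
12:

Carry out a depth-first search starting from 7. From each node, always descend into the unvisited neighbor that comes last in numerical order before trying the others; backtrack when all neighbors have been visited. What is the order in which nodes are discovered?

7, 11, 12, 10, 4, 1, 5, 3, 0, 2, 8, 9, 6

Visit 7
7 → 11
11 → 12
11 → 10
10 → 4
4 → 1
1 → 5
5 → 3
3 → 0
11 → 2
7 → 8
8 → 9
7 → 6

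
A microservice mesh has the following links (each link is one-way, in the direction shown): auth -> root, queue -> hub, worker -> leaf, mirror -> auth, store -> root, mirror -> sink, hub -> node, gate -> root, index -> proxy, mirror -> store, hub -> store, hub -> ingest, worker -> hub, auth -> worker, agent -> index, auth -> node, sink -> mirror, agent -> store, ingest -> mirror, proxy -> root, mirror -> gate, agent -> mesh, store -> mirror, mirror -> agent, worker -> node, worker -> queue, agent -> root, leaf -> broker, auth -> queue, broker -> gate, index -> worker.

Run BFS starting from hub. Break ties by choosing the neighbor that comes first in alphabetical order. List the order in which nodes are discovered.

Visit hub; enqueue ingest, node, store → queue [ingest, node, store]
Visit ingest; enqueue mirror → queue [node, store, mirror]
Visit node → queue [store, mirror]
Visit store; enqueue root → queue [mirror, root]
Visit mirror; enqueue agent, auth, gate, sink → queue [root, agent, auth, gate, sink]
Visit root → queue [agent, auth, gate, sink]
Visit agent; enqueue index, mesh → queue [auth, gate, sink, index, mesh]
Visit auth; enqueue queue, worker → queue [gate, sink, index, mesh, queue, worker]
Visit gate → queue [sink, index, mesh, queue, worker]
Visit sink → queue [index, mesh, queue, worker]
Visit index; enqueue proxy → queue [mesh, queue, worker, proxy]
Visit mesh → queue [queue, worker, proxy]
Visit queue → queue [worker, proxy]
Visit worker; enqueue leaf → queue [proxy, leaf]
Visit proxy → queue [leaf]
Visit leaf; enqueue broker → queue [broker]
Visit broker → queue []

hub, ingest, node, store, mirror, root, agent, auth, gate, sink, index, mesh, queue, worker, proxy, leaf, broker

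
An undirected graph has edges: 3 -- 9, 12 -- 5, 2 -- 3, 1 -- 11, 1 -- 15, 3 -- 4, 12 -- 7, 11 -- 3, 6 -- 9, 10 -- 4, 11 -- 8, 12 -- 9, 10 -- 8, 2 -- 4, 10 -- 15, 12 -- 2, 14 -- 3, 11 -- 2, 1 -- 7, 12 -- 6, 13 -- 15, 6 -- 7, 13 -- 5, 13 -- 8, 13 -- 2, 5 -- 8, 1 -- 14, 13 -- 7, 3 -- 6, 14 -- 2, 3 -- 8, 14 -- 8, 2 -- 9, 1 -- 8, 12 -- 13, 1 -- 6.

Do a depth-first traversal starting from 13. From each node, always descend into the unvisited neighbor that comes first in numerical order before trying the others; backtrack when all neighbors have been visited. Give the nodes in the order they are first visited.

Visit 13
13 → 2
2 → 3
3 → 4
4 → 10
10 → 8
8 → 1
1 → 6
6 → 7
7 → 12
12 → 5
12 → 9
1 → 11
1 → 14
1 → 15

13, 2, 3, 4, 10, 8, 1, 6, 7, 12, 5, 9, 11, 14, 15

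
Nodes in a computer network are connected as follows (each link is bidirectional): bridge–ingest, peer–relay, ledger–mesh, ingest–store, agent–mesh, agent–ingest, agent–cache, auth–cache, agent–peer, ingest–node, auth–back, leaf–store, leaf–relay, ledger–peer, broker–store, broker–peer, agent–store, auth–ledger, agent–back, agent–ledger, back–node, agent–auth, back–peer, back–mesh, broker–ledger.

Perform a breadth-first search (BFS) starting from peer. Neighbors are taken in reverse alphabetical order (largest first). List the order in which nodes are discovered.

Visit peer; enqueue relay, ledger, broker, back, agent → queue [relay, ledger, broker, back, agent]
Visit relay; enqueue leaf → queue [ledger, broker, back, agent, leaf]
Visit ledger; enqueue mesh, auth → queue [broker, back, agent, leaf, mesh, auth]
Visit broker; enqueue store → queue [back, agent, leaf, mesh, auth, store]
Visit back; enqueue node → queue [agent, leaf, mesh, auth, store, node]
Visit agent; enqueue ingest, cache → queue [leaf, mesh, auth, store, node, ingest, cache]
Visit leaf → queue [mesh, auth, store, node, ingest, cache]
Visit mesh → queue [auth, store, node, ingest, cache]
Visit auth → queue [store, node, ingest, cache]
Visit store → queue [node, ingest, cache]
Visit node → queue [ingest, cache]
Visit ingest; enqueue bridge → queue [cache, bridge]
Visit cache → queue [bridge]
Visit bridge → queue []

peer -> relay -> ledger -> broker -> back -> agent -> leaf -> mesh -> auth -> store -> node -> ingest -> cache -> bridge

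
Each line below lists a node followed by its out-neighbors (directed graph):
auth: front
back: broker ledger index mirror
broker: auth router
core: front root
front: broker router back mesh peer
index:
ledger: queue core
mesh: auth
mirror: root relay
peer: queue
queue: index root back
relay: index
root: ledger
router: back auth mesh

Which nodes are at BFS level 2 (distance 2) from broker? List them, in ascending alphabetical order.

back, front, mesh

Level 0: broker
Level 1: auth, router
Level 2: back, front, mesh
Level 3: index, ledger, mirror, peer
Level 4: core, queue, relay, root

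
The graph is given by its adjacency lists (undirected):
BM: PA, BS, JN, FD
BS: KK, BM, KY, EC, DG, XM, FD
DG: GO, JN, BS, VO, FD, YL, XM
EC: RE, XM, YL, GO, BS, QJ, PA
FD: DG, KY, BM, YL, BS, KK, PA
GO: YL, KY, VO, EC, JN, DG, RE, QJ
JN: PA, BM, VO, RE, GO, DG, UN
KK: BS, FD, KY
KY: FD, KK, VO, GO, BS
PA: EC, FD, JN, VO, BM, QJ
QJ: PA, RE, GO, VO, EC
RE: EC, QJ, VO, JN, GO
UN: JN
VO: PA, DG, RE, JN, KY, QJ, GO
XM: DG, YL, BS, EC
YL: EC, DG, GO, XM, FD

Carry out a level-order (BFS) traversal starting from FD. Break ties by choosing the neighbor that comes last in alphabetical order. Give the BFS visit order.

Visit FD; enqueue YL, PA, KY, KK, DG, BS, BM → queue [YL, PA, KY, KK, DG, BS, BM]
Visit YL; enqueue XM, GO, EC → queue [PA, KY, KK, DG, BS, BM, XM, GO, EC]
Visit PA; enqueue VO, QJ, JN → queue [KY, KK, DG, BS, BM, XM, GO, EC, VO, QJ, JN]
Visit KY → queue [KK, DG, BS, BM, XM, GO, EC, VO, QJ, JN]
Visit KK → queue [DG, BS, BM, XM, GO, EC, VO, QJ, JN]
Visit DG → queue [BS, BM, XM, GO, EC, VO, QJ, JN]
Visit BS → queue [BM, XM, GO, EC, VO, QJ, JN]
Visit BM → queue [XM, GO, EC, VO, QJ, JN]
Visit XM → queue [GO, EC, VO, QJ, JN]
Visit GO; enqueue RE → queue [EC, VO, QJ, JN, RE]
Visit EC → queue [VO, QJ, JN, RE]
Visit VO → queue [QJ, JN, RE]
Visit QJ → queue [JN, RE]
Visit JN; enqueue UN → queue [RE, UN]
Visit RE → queue [UN]
Visit UN → queue []

FD → YL → PA → KY → KK → DG → BS → BM → XM → GO → EC → VO → QJ → JN → RE → UN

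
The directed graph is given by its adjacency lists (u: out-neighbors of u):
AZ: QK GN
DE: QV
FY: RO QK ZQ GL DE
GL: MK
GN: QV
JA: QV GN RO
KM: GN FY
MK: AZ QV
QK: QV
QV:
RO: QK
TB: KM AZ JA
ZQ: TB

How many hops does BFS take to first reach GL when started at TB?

Level 0: TB
Level 1: AZ, JA, KM
Level 2: FY, GN, QK, QV, RO
Level 3: DE, GL, ZQ
Level 4: MK
GL first appears at level 3.

3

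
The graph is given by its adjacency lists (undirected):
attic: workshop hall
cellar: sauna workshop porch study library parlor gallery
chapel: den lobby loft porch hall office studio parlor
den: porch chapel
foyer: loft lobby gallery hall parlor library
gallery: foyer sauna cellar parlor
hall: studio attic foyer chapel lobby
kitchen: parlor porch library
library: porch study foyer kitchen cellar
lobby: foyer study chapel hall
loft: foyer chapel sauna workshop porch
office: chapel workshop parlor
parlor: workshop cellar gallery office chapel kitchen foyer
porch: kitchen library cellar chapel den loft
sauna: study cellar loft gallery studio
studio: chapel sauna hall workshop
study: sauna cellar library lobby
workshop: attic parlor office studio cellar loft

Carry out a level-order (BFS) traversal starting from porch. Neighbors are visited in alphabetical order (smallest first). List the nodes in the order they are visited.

porch → cellar → chapel → den → kitchen → library → loft → gallery → parlor → sauna → study → workshop → hall → lobby → office → studio → foyer → attic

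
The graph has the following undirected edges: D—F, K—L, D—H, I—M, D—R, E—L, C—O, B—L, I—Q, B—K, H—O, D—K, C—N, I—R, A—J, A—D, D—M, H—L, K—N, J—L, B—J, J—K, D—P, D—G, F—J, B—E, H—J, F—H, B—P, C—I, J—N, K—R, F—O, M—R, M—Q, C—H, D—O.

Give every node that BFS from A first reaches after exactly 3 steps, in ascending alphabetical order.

C, E, I, Q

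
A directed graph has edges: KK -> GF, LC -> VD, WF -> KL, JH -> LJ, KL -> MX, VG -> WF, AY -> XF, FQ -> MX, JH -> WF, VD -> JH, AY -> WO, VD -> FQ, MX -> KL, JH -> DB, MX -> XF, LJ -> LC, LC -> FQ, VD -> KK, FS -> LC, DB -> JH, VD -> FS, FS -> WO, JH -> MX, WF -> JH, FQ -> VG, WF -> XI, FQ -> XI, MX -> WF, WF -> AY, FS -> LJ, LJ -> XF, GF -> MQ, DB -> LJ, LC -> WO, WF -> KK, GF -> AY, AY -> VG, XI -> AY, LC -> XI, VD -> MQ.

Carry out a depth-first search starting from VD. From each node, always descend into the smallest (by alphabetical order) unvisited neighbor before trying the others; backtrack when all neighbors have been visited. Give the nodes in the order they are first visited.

Visit VD
VD → FQ
FQ → MX
MX → KL
MX → WF
WF → AY
AY → VG
AY → WO
AY → XF
WF → JH
JH → DB
DB → LJ
LJ → LC
LC → XI
WF → KK
KK → GF
GF → MQ
VD → FS

VD FQ MX KL WF AY VG WO XF JH DB LJ LC XI KK GF MQ FS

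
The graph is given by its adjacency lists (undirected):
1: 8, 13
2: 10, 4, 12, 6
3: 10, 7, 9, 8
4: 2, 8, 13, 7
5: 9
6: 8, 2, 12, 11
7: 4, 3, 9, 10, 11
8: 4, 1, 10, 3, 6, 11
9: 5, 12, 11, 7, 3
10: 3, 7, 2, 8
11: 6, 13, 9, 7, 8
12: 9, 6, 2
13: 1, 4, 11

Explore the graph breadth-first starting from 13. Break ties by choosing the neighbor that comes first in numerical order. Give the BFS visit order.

13, 1, 4, 11, 8, 2, 7, 6, 9, 3, 10, 12, 5

Visit 13; enqueue 1, 4, 11 → queue [1, 4, 11]
Visit 1; enqueue 8 → queue [4, 11, 8]
Visit 4; enqueue 2, 7 → queue [11, 8, 2, 7]
Visit 11; enqueue 6, 9 → queue [8, 2, 7, 6, 9]
Visit 8; enqueue 3, 10 → queue [2, 7, 6, 9, 3, 10]
Visit 2; enqueue 12 → queue [7, 6, 9, 3, 10, 12]
Visit 7 → queue [6, 9, 3, 10, 12]
Visit 6 → queue [9, 3, 10, 12]
Visit 9; enqueue 5 → queue [3, 10, 12, 5]
Visit 3 → queue [10, 12, 5]
Visit 10 → queue [12, 5]
Visit 12 → queue [5]
Visit 5 → queue []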